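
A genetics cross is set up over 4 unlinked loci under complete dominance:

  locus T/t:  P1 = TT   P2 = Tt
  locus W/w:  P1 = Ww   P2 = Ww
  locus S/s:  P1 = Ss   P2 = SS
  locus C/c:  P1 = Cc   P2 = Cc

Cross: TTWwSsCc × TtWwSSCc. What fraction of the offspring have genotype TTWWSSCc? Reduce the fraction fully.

TTWwSsCc gametes: TWSC×2, TWSc×2, TWsC×2, TWsc×2, TwSC×2, TwSc×2, TwsC×2, Twsc×2
TtWwSSCc gametes: TWSC×2, TWSc×2, TwSC×2, TwSc×2, tWSC×2, tWSc×2, twSC×2, twSc×2
TTWwSsCc×TtWwSSCc grid (16·16=256): TTWWSSCC=4 TTWWSSCc=8 TTWWSScc=4 TTWWSsCC=4 TTWWSsCc=8 TTWWSscc=4 TTWwSSCC=8 TTWwSSCc=16 TTWwSScc=8 TTWwSsCC=8 TTWwSsCc=16 TTWwSscc=8 TTwwSSCC=4 TTwwSSCc=8 TTwwSScc=4 TTwwSsCC=4 TTwwSsCc=8 TTwwSscc=4 TtWWSSCC=4 TtWWSSCc=8 TtWWSScc=4 TtWWSsCC=4 TtWWSsCc=8 TtWWSscc=4 TtWwSSCC=8 TtWwSSCc=16 TtWwSScc=8 TtWwSsCC=8 TtWwSsCc=16 TtWwSscc=8 TtwwSSCC=4 TtwwSSCc=8 TtwwSScc=4 TtwwSsCC=4 TtwwSsCc=8 TtwwSscc=4
TTWWSSCc hits 8/256; gcd=8; 8÷8/256÷8 = 1/32

P(TTWWSSCc) = 1/32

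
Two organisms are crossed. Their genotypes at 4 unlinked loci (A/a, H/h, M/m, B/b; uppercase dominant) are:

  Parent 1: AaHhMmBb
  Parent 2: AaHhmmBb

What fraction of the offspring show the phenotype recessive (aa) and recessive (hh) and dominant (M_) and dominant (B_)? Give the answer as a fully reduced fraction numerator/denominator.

P(aa hh M_ B_) = 3/128

AaHhMmBb gametes: AHMB×1, AHMb×1, AHmB×1, AHmb×1, AhMB×1, AhMb×1, AhmB×1, Ahmb×1, aHMB×1, aHMb×1, aHmB×1, aHmb×1, ahMB×1, ahMb×1, ahmB×1, ahmb×1
AaHhmmBb gametes: AHmB×2, AHmb×2, AhmB×2, Ahmb×2, aHmB×2, aHmb×2, ahmB×2, ahmb×2
AaHhMmBb×AaHhmmBb grid (16·16=256): AAHHMmBB=2 AAHHMmBb=4 AAHHMmbb=2 AAHHmmBB=2 AAHHmmBb=4 AAHHmmbb=2 AAHhMmBB=4 AAHhMmBb=8 AAHhMmbb=4 AAHhmmBB=4 AAHhmmBb=8 AAHhmmbb=4 AAhhMmBB=2 AAhhMmBb=4 AAhhMmbb=2 AAhhmmBB=2 AAhhmmBb=4 AAhhmmbb=2 AaHHMmBB=4 AaHHMmBb=8 AaHHMmbb=4 AaHHmmBB=4 AaHHmmBb=8 AaHHmmbb=4 AaHhMmBB=8 AaHhMmBb=16 AaHhMmbb=8 AaHhmmBB=8 AaHhmmBb=16 AaHhmmbb=8 AahhMmBB=4 AahhMmBb=8 AahhMmbb=4 AahhmmBB=4 AahhmmBb=8 Aahhmmbb=4 aaHHMmBB=2 aaHHMmBb=4 aaHHMmbb=2 aaHHmmBB=2 aaHHmmBb=4 aaHHmmbb=2 aaHhMmBB=4 aaHhMmBb=8 aaHhMmbb=4 aaHhmmBB=4 aaHhmmBb=8 aaHhmmbb=4 aahhMmBB=2 aahhMmBb=4 aahhMmbb=2 aahhmmBB=2 aahhmmBb=4 aahhmmbb=2
aa hh M_ B_ hits 6/256; gcd=2; 6÷2/256÷2 = 3/128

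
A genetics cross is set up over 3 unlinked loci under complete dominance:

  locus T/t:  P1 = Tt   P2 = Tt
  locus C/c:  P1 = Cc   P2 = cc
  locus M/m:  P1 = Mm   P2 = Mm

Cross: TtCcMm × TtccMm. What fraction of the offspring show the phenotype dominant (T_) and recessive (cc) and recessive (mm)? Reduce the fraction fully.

TtCcMm gametes: TCM×1, TCm×1, TcM×1, Tcm×1, tCM×1, tCm×1, tcM×1, tcm×1
TtccMm gametes: TcM×2, Tcm×2, tcM×2, tcm×2
TtCcMm×TtccMm grid (8·8=64): TTCcMM=2 TTCcMm=4 TTCcmm=2 TTccMM=2 TTccMm=4 TTccmm=2 TtCcMM=4 TtCcMm=8 TtCcmm=4 TtccMM=4 TtccMm=8 Ttccmm=4 ttCcMM=2 ttCcMm=4 ttCcmm=2 ttccMM=2 ttccMm=4 ttccmm=2
T_ cc mm hits 6/64; gcd=2; 6÷2/64÷2 = 3/32

P(T_ cc mm) = 3/32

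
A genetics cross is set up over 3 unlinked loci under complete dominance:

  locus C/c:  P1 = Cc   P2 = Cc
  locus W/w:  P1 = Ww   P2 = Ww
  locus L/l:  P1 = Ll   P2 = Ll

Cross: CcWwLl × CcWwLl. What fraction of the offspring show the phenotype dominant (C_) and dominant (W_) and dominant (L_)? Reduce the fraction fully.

P(C_ W_ L_) = 27/64

CcWwLl gametes: CWL×1, CWl×1, CwL×1, Cwl×1, cWL×1, cWl×1, cwL×1, cwl×1
CcWwLl gametes: CWL×1, CWl×1, CwL×1, Cwl×1, cWL×1, cWl×1, cwL×1, cwl×1
CcWwLl×CcWwLl grid (8·8=64): CCWWLL=1 CCWWLl=2 CCWWll=1 CCWwLL=2 CCWwLl=4 CCWwll=2 CCwwLL=1 CCwwLl=2 CCwwll=1 CcWWLL=2 CcWWLl=4 CcWWll=2 CcWwLL=4 CcWwLl=8 CcWwll=4 CcwwLL=2 CcwwLl=4 Ccwwll=2 ccWWLL=1 ccWWLl=2 ccWWll=1 ccWwLL=2 ccWwLl=4 ccWwll=2 ccwwLL=1 ccwwLl=2 ccwwll=1
C_ W_ L_ hits 27/64; gcd=1; 27÷1/64÷1 = 27/64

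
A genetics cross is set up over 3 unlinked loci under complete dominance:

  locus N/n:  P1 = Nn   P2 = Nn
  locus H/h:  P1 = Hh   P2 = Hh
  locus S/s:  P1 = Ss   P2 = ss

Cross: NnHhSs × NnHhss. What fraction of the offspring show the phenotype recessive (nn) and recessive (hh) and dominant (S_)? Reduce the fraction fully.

P(nn hh S_) = 1/32

NnHhSs gametes: NHS×1, NHs×1, NhS×1, Nhs×1, nHS×1, nHs×1, nhS×1, nhs×1
NnHhss gametes: NHs×2, Nhs×2, nHs×2, nhs×2
NnHhSs×NnHhss grid (8·8=64): NNHHSs=2 NNHHss=2 NNHhSs=4 NNHhss=4 NNhhSs=2 NNhhss=2 NnHHSs=4 NnHHss=4 NnHhSs=8 NnHhss=8 NnhhSs=4 Nnhhss=4 nnHHSs=2 nnHHss=2 nnHhSs=4 nnHhss=4 nnhhSs=2 nnhhss=2
nn hh S_ hits 2/64; gcd=2; 2÷2/64÷2 = 1/32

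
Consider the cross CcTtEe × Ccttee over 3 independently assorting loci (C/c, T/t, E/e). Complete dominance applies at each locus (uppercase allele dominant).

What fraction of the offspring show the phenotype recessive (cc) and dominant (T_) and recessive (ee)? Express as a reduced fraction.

CcTtEe gametes: CTE×1, CTe×1, CtE×1, Cte×1, cTE×1, cTe×1, ctE×1, cte×1
Ccttee gametes: Cte×4, cte×4
CcTtEe×Ccttee grid (8·8=64): CCTtEe=4 CCTtee=4 CCttEe=4 CCttee=4 CcTtEe=8 CcTtee=8 CcttEe=8 Ccttee=8 ccTtEe=4 ccTtee=4 ccttEe=4 ccttee=4
cc T_ ee hits 4/64; gcd=4; 4÷4/64÷4 = 1/16

P(cc T_ ee) = 1/16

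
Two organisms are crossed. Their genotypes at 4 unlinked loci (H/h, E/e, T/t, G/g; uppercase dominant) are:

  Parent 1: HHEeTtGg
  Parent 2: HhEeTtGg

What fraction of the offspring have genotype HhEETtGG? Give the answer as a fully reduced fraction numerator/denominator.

P(HhEETtGG) = 1/64

HHEeTtGg gametes: HETG×2, HETg×2, HEtG×2, HEtg×2, HeTG×2, HeTg×2, HetG×2, Hetg×2
HhEeTtGg gametes: HETG×1, HETg×1, HEtG×1, HEtg×1, HeTG×1, HeTg×1, HetG×1, Hetg×1, hETG×1, hETg×1, hEtG×1, hEtg×1, heTG×1, heTg×1, hetG×1, hetg×1
HHEeTtGg×HhEeTtGg grid (16·16=256): HHEETTGG=2 HHEETTGg=4 HHEETTgg=2 HHEETtGG=4 HHEETtGg=8 HHEETtgg=4 HHEEttGG=2 HHEEttGg=4 HHEEttgg=2 HHEeTTGG=4 HHEeTTGg=8 HHEeTTgg=4 HHEeTtGG=8 HHEeTtGg=16 HHEeTtgg=8 HHEettGG=4 HHEettGg=8 HHEettgg=4 HHeeTTGG=2 HHeeTTGg=4 HHeeTTgg=2 HHeeTtGG=4 HHeeTtGg=8 HHeeTtgg=4 HHeettGG=2 HHeettGg=4 HHeettgg=2 HhEETTGG=2 HhEETTGg=4 HhEETTgg=2 HhEETtGG=4 HhEETtGg=8 HhEETtgg=4 HhEEttGG=2 HhEEttGg=4 HhEEttgg=2 HhEeTTGG=4 HhEeTTGg=8 HhEeTTgg=4 HhEeTtGG=8 HhEeTtGg=16 HhEeTtgg=8 HhEettGG=4 HhEettGg=8 HhEettgg=4 HheeTTGG=2 HheeTTGg=4 HheeTTgg=2 HheeTtGG=4 HheeTtGg=8 HheeTtgg=4 HheettGG=2 HheettGg=4 Hheettgg=2
HhEETtGG hits 4/256; gcd=4; 4÷4/256÷4 = 1/64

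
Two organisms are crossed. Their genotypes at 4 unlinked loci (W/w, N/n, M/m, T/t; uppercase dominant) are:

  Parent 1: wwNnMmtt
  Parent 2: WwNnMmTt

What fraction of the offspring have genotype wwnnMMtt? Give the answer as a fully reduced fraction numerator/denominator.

wwNnMmtt gametes: wNMt×4, wNmt×4, wnMt×4, wnmt×4
WwNnMmTt gametes: WNMT×1, WNMt×1, WNmT×1, WNmt×1, WnMT×1, WnMt×1, WnmT×1, Wnmt×1, wNMT×1, wNMt×1, wNmT×1, wNmt×1, wnMT×1, wnMt×1, wnmT×1, wnmt×1
wwNnMmtt×WwNnMmTt grid (16·16=256): WwNNMMTt=4 WwNNMMtt=4 WwNNMmTt=8 WwNNMmtt=8 WwNNmmTt=4 WwNNmmtt=4 WwNnMMTt=8 WwNnMMtt=8 WwNnMmTt=16 WwNnMmtt=16 WwNnmmTt=8 WwNnmmtt=8 WwnnMMTt=4 WwnnMMtt=4 WwnnMmTt=8 WwnnMmtt=8 WwnnmmTt=4 Wwnnmmtt=4 wwNNMMTt=4 wwNNMMtt=4 wwNNMmTt=8 wwNNMmtt=8 wwNNmmTt=4 wwNNmmtt=4 wwNnMMTt=8 wwNnMMtt=8 wwNnMmTt=16 wwNnMmtt=16 wwNnmmTt=8 wwNnmmtt=8 wwnnMMTt=4 wwnnMMtt=4 wwnnMmTt=8 wwnnMmtt=8 wwnnmmTt=4 wwnnmmtt=4
wwnnMMtt hits 4/256; gcd=4; 4÷4/256÷4 = 1/64

P(wwnnMMtt) = 1/64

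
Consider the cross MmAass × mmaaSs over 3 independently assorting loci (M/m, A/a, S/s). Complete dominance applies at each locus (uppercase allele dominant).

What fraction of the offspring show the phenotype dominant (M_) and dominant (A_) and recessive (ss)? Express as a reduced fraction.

P(M_ A_ ss) = 1/8

MmAass gametes: MAs×2, Mas×2, mAs×2, mas×2
mmaaSs gametes: maS×4, mas×4
MmAass×mmaaSs grid (8·8=64): MmAaSs=8 MmAass=8 MmaaSs=8 Mmaass=8 mmAaSs=8 mmAass=8 mmaaSs=8 mmaass=8
M_ A_ ss hits 8/64; gcd=8; 8÷8/64÷8 = 1/8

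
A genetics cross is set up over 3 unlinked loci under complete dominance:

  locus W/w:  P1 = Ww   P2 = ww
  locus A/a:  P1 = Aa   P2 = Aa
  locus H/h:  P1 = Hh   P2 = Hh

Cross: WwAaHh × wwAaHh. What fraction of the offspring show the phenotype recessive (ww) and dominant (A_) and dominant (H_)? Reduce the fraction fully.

WwAaHh gametes: WAH×1, WAh×1, WaH×1, Wah×1, wAH×1, wAh×1, waH×1, wah×1
wwAaHh gametes: wAH×2, wAh×2, waH×2, wah×2
WwAaHh×wwAaHh grid (8·8=64): WwAAHH=2 WwAAHh=4 WwAAhh=2 WwAaHH=4 WwAaHh=8 WwAahh=4 WwaaHH=2 WwaaHh=4 Wwaahh=2 wwAAHH=2 wwAAHh=4 wwAAhh=2 wwAaHH=4 wwAaHh=8 wwAahh=4 wwaaHH=2 wwaaHh=4 wwaahh=2
ww A_ H_ hits 18/64; gcd=2; 18÷2/64÷2 = 9/32

P(ww A_ H_) = 9/32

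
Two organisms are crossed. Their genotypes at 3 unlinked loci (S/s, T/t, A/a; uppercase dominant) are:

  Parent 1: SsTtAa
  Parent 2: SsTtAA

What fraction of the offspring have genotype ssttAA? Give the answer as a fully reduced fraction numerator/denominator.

SsTtAa gametes: STA×1, STa×1, StA×1, Sta×1, sTA×1, sTa×1, stA×1, sta×1
SsTtAA gametes: STA×2, StA×2, sTA×2, stA×2
SsTtAa×SsTtAA grid (8·8=64): SSTTAA=2 SSTTAa=2 SSTtAA=4 SSTtAa=4 SSttAA=2 SSttAa=2 SsTTAA=4 SsTTAa=4 SsTtAA=8 SsTtAa=8 SsttAA=4 SsttAa=4 ssTTAA=2 ssTTAa=2 ssTtAA=4 ssTtAa=4 ssttAA=2 ssttAa=2
ssttAA hits 2/64; gcd=2; 2÷2/64÷2 = 1/32

P(ssttAA) = 1/32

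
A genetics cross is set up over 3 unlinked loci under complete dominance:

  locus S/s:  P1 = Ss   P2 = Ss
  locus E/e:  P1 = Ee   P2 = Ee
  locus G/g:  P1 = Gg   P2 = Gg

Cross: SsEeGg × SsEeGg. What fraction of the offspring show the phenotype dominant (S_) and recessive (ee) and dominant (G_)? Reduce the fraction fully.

SsEeGg gametes: SEG×1, SEg×1, SeG×1, Seg×1, sEG×1, sEg×1, seG×1, seg×1
SsEeGg gametes: SEG×1, SEg×1, SeG×1, Seg×1, sEG×1, sEg×1, seG×1, seg×1
SsEeGg×SsEeGg grid (8·8=64): SSEEGG=1 SSEEGg=2 SSEEgg=1 SSEeGG=2 SSEeGg=4 SSEegg=2 SSeeGG=1 SSeeGg=2 SSeegg=1 SsEEGG=2 SsEEGg=4 SsEEgg=2 SsEeGG=4 SsEeGg=8 SsEegg=4 SseeGG=2 SseeGg=4 Sseegg=2 ssEEGG=1 ssEEGg=2 ssEEgg=1 ssEeGG=2 ssEeGg=4 ssEegg=2 sseeGG=1 sseeGg=2 sseegg=1
S_ ee G_ hits 9/64; gcd=1; 9÷1/64÷1 = 9/64

P(S_ ee G_) = 9/64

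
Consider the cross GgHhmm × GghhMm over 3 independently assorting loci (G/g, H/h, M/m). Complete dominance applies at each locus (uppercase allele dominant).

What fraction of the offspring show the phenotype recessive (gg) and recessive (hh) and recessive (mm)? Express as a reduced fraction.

P(gg hh mm) = 1/16

GgHhmm gametes: GHm×2, Ghm×2, gHm×2, ghm×2
GghhMm gametes: GhM×2, Ghm×2, ghM×2, ghm×2
GgHhmm×GghhMm grid (8·8=64): GGHhMm=4 GGHhmm=4 GGhhMm=4 GGhhmm=4 GgHhMm=8 GgHhmm=8 GghhMm=8 Gghhmm=8 ggHhMm=4 ggHhmm=4 gghhMm=4 gghhmm=4
gg hh mm hits 4/64; gcd=4; 4÷4/64÷4 = 1/16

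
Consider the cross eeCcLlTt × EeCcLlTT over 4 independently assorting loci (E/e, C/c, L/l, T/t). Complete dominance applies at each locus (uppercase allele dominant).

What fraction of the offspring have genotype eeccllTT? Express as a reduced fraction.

eeCcLlTt gametes: eCLT×2, eCLt×2, eClT×2, eClt×2, ecLT×2, ecLt×2, eclT×2, eclt×2
EeCcLlTT gametes: ECLT×2, EClT×2, EcLT×2, EclT×2, eCLT×2, eClT×2, ecLT×2, eclT×2
eeCcLlTt×EeCcLlTT grid (16·16=256): EeCCLLTT=4 EeCCLLTt=4 EeCCLlTT=8 EeCCLlTt=8 EeCCllTT=4 EeCCllTt=4 EeCcLLTT=8 EeCcLLTt=8 EeCcLlTT=16 EeCcLlTt=16 EeCcllTT=8 EeCcllTt=8 EeccLLTT=4 EeccLLTt=4 EeccLlTT=8 EeccLlTt=8 EeccllTT=4 EeccllTt=4 eeCCLLTT=4 eeCCLLTt=4 eeCCLlTT=8 eeCCLlTt=8 eeCCllTT=4 eeCCllTt=4 eeCcLLTT=8 eeCcLLTt=8 eeCcLlTT=16 eeCcLlTt=16 eeCcllTT=8 eeCcllTt=8 eeccLLTT=4 eeccLLTt=4 eeccLlTT=8 eeccLlTt=8 eeccllTT=4 eeccllTt=4
eeccllTT hits 4/256; gcd=4; 4÷4/256÷4 = 1/64

P(eeccllTT) = 1/64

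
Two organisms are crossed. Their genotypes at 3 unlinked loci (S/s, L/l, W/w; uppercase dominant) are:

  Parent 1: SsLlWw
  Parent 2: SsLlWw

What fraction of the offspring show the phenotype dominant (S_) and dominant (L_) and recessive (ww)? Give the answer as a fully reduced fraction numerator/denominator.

P(S_ L_ ww) = 9/64

SsLlWw gametes: SLW×1, SLw×1, SlW×1, Slw×1, sLW×1, sLw×1, slW×1, slw×1
SsLlWw gametes: SLW×1, SLw×1, SlW×1, Slw×1, sLW×1, sLw×1, slW×1, slw×1
SsLlWw×SsLlWw grid (8·8=64): SSLLWW=1 SSLLWw=2 SSLLww=1 SSLlWW=2 SSLlWw=4 SSLlww=2 SSllWW=1 SSllWw=2 SSllww=1 SsLLWW=2 SsLLWw=4 SsLLww=2 SsLlWW=4 SsLlWw=8 SsLlww=4 SsllWW=2 SsllWw=4 Ssllww=2 ssLLWW=1 ssLLWw=2 ssLLww=1 ssLlWW=2 ssLlWw=4 ssLlww=2 ssllWW=1 ssllWw=2 ssllww=1
S_ L_ ww hits 9/64; gcd=1; 9÷1/64÷1 = 9/64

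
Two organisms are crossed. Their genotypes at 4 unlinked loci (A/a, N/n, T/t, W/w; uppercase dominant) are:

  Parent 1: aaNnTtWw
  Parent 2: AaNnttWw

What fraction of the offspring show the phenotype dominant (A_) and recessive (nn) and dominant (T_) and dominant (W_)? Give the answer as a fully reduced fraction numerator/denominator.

aaNnTtWw gametes: aNTW×2, aNTw×2, aNtW×2, aNtw×2, anTW×2, anTw×2, antW×2, antw×2
AaNnttWw gametes: ANtW×2, ANtw×2, AntW×2, Antw×2, aNtW×2, aNtw×2, antW×2, antw×2
aaNnTtWw×AaNnttWw grid (16·16=256): AaNNTtWW=4 AaNNTtWw=8 AaNNTtww=4 AaNNttWW=4 AaNNttWw=8 AaNNttww=4 AaNnTtWW=8 AaNnTtWw=16 AaNnTtww=8 AaNnttWW=8 AaNnttWw=16 AaNnttww=8 AannTtWW=4 AannTtWw=8 AannTtww=4 AannttWW=4 AannttWw=8 Aannttww=4 aaNNTtWW=4 aaNNTtWw=8 aaNNTtww=4 aaNNttWW=4 aaNNttWw=8 aaNNttww=4 aaNnTtWW=8 aaNnTtWw=16 aaNnTtww=8 aaNnttWW=8 aaNnttWw=16 aaNnttww=8 aannTtWW=4 aannTtWw=8 aannTtww=4 aannttWW=4 aannttWw=8 aannttww=4
A_ nn T_ W_ hits 12/256; gcd=4; 12÷4/256÷4 = 3/64

P(A_ nn T_ W_) = 3/64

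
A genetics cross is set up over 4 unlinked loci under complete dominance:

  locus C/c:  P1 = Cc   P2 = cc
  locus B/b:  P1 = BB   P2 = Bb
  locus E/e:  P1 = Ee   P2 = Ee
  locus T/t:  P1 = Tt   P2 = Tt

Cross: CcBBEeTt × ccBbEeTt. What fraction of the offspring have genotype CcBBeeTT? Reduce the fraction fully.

P(CcBBeeTT) = 1/64

CcBBEeTt gametes: CBET×2, CBEt×2, CBeT×2, CBet×2, cBET×2, cBEt×2, cBeT×2, cBet×2
ccBbEeTt gametes: cBET×2, cBEt×2, cBeT×2, cBet×2, cbET×2, cbEt×2, cbeT×2, cbet×2
CcBBEeTt×ccBbEeTt grid (16·16=256): CcBBEETT=4 CcBBEETt=8 CcBBEEtt=4 CcBBEeTT=8 CcBBEeTt=16 CcBBEett=8 CcBBeeTT=4 CcBBeeTt=8 CcBBeett=4 CcBbEETT=4 CcBbEETt=8 CcBbEEtt=4 CcBbEeTT=8 CcBbEeTt=16 CcBbEett=8 CcBbeeTT=4 CcBbeeTt=8 CcBbeett=4 ccBBEETT=4 ccBBEETt=8 ccBBEEtt=4 ccBBEeTT=8 ccBBEeTt=16 ccBBEett=8 ccBBeeTT=4 ccBBeeTt=8 ccBBeett=4 ccBbEETT=4 ccBbEETt=8 ccBbEEtt=4 ccBbEeTT=8 ccBbEeTt=16 ccBbEett=8 ccBbeeTT=4 ccBbeeTt=8 ccBbeett=4
CcBBeeTT hits 4/256; gcd=4; 4÷4/256÷4 = 1/64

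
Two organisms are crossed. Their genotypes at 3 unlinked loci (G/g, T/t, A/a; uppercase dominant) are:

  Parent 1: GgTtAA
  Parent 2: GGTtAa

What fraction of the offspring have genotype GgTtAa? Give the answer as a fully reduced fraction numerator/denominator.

GgTtAA gametes: GTA×2, GtA×2, gTA×2, gtA×2
GGTtAa gametes: GTA×2, GTa×2, GtA×2, Gta×2
GgTtAA×GGTtAa grid (8·8=64): GGTTAA=4 GGTTAa=4 GGTtAA=8 GGTtAa=8 GGttAA=4 GGttAa=4 GgTTAA=4 GgTTAa=4 GgTtAA=8 GgTtAa=8 GgttAA=4 GgttAa=4
GgTtAa hits 8/64; gcd=8; 8÷8/64÷8 = 1/8

P(GgTtAa) = 1/8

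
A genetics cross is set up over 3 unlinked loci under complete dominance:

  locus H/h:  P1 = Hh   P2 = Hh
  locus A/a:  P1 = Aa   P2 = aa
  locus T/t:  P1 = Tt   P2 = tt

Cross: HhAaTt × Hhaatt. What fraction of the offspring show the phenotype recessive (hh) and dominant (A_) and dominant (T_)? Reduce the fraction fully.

P(hh A_ T_) = 1/16

HhAaTt gametes: HAT×1, HAt×1, HaT×1, Hat×1, hAT×1, hAt×1, haT×1, hat×1
Hhaatt gametes: Hat×4, hat×4
HhAaTt×Hhaatt grid (8·8=64): HHAaTt=4 HHAatt=4 HHaaTt=4 HHaatt=4 HhAaTt=8 HhAatt=8 HhaaTt=8 Hhaatt=8 hhAaTt=4 hhAatt=4 hhaaTt=4 hhaatt=4
hh A_ T_ hits 4/64; gcd=4; 4÷4/64÷4 = 1/16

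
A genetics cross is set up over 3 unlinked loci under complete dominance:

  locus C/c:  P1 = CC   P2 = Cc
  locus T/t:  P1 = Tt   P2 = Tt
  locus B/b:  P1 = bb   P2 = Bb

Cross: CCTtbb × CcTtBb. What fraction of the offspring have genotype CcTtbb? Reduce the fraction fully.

CCTtbb gametes: CTb×4, Ctb×4
CcTtBb gametes: CTB×1, CTb×1, CtB×1, Ctb×1, cTB×1, cTb×1, ctB×1, ctb×1
CCTtbb×CcTtBb grid (8·8=64): CCTTBb=4 CCTTbb=4 CCTtBb=8 CCTtbb=8 CCttBb=4 CCttbb=4 CcTTBb=4 CcTTbb=4 CcTtBb=8 CcTtbb=8 CcttBb=4 Ccttbb=4
CcTtbb hits 8/64; gcd=8; 8÷8/64÷8 = 1/8

P(CcTtbb) = 1/8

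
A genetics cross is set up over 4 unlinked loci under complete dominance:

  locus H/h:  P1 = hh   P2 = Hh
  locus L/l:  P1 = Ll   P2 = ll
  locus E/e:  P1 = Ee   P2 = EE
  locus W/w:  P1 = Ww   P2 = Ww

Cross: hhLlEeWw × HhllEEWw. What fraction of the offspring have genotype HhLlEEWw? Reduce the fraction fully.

hhLlEeWw gametes: hLEW×2, hLEw×2, hLeW×2, hLew×2, hlEW×2, hlEw×2, hleW×2, hlew×2
HhllEEWw gametes: HlEW×4, HlEw×4, hlEW×4, hlEw×4
hhLlEeWw×HhllEEWw grid (16·16=256): HhLlEEWW=8 HhLlEEWw=16 HhLlEEww=8 HhLlEeWW=8 HhLlEeWw=16 HhLlEeww=8 HhllEEWW=8 HhllEEWw=16 HhllEEww=8 HhllEeWW=8 HhllEeWw=16 HhllEeww=8 hhLlEEWW=8 hhLlEEWw=16 hhLlEEww=8 hhLlEeWW=8 hhLlEeWw=16 hhLlEeww=8 hhllEEWW=8 hhllEEWw=16 hhllEEww=8 hhllEeWW=8 hhllEeWw=16 hhllEeww=8
HhLlEEWw hits 16/256; gcd=16; 16÷16/256÷16 = 1/16

P(HhLlEEWw) = 1/16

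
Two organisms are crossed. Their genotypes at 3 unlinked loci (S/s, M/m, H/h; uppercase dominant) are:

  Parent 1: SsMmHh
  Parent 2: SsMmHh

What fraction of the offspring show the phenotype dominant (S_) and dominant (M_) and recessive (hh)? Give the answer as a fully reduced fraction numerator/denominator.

P(S_ M_ hh) = 9/64

SsMmHh gametes: SMH×1, SMh×1, SmH×1, Smh×1, sMH×1, sMh×1, smH×1, smh×1
SsMmHh gametes: SMH×1, SMh×1, SmH×1, Smh×1, sMH×1, sMh×1, smH×1, smh×1
SsMmHh×SsMmHh grid (8·8=64): SSMMHH=1 SSMMHh=2 SSMMhh=1 SSMmHH=2 SSMmHh=4 SSMmhh=2 SSmmHH=1 SSmmHh=2 SSmmhh=1 SsMMHH=2 SsMMHh=4 SsMMhh=2 SsMmHH=4 SsMmHh=8 SsMmhh=4 SsmmHH=2 SsmmHh=4 Ssmmhh=2 ssMMHH=1 ssMMHh=2 ssMMhh=1 ssMmHH=2 ssMmHh=4 ssMmhh=2 ssmmHH=1 ssmmHh=2 ssmmhh=1
S_ M_ hh hits 9/64; gcd=1; 9÷1/64÷1 = 9/64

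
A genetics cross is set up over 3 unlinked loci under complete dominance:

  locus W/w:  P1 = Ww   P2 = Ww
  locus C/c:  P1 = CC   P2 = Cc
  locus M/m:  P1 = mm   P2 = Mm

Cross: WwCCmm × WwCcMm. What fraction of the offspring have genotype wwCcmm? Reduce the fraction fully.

WwCCmm gametes: WCm×4, wCm×4
WwCcMm gametes: WCM×1, WCm×1, WcM×1, Wcm×1, wCM×1, wCm×1, wcM×1, wcm×1
WwCCmm×WwCcMm grid (8·8=64): WWCCMm=4 WWCCmm=4 WWCcMm=4 WWCcmm=4 WwCCMm=8 WwCCmm=8 WwCcMm=8 WwCcmm=8 wwCCMm=4 wwCCmm=4 wwCcMm=4 wwCcmm=4
wwCcmm hits 4/64; gcd=4; 4÷4/64÷4 = 1/16

P(wwCcmm) = 1/16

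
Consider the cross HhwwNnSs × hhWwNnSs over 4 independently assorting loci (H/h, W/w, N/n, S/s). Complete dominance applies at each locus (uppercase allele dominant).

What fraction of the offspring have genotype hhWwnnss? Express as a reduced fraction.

P(hhWwnnss) = 1/64

HhwwNnSs gametes: HwNS×2, HwNs×2, HwnS×2, Hwns×2, hwNS×2, hwNs×2, hwnS×2, hwns×2
hhWwNnSs gametes: hWNS×2, hWNs×2, hWnS×2, hWns×2, hwNS×2, hwNs×2, hwnS×2, hwns×2
HhwwNnSs×hhWwNnSs grid (16·16=256): HhWwNNSS=4 HhWwNNSs=8 HhWwNNss=4 HhWwNnSS=8 HhWwNnSs=16 HhWwNnss=8 HhWwnnSS=4 HhWwnnSs=8 HhWwnnss=4 HhwwNNSS=4 HhwwNNSs=8 HhwwNNss=4 HhwwNnSS=8 HhwwNnSs=16 HhwwNnss=8 HhwwnnSS=4 HhwwnnSs=8 Hhwwnnss=4 hhWwNNSS=4 hhWwNNSs=8 hhWwNNss=4 hhWwNnSS=8 hhWwNnSs=16 hhWwNnss=8 hhWwnnSS=4 hhWwnnSs=8 hhWwnnss=4 hhwwNNSS=4 hhwwNNSs=8 hhwwNNss=4 hhwwNnSS=8 hhwwNnSs=16 hhwwNnss=8 hhwwnnSS=4 hhwwnnSs=8 hhwwnnss=4
hhWwnnss hits 4/256; gcd=4; 4÷4/256÷4 = 1/64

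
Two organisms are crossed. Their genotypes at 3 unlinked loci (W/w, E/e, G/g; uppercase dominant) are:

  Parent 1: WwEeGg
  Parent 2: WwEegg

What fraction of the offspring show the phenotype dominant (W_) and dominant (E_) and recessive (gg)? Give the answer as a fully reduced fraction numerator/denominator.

P(W_ E_ gg) = 9/32

WwEeGg gametes: WEG×1, WEg×1, WeG×1, Weg×1, wEG×1, wEg×1, weG×1, weg×1
WwEegg gametes: WEg×2, Weg×2, wEg×2, weg×2
WwEeGg×WwEegg grid (8·8=64): WWEEGg=2 WWEEgg=2 WWEeGg=4 WWEegg=4 WWeeGg=2 WWeegg=2 WwEEGg=4 WwEEgg=4 WwEeGg=8 WwEegg=8 WweeGg=4 Wweegg=4 wwEEGg=2 wwEEgg=2 wwEeGg=4 wwEegg=4 wweeGg=2 wweegg=2
W_ E_ gg hits 18/64; gcd=2; 18÷2/64÷2 = 9/32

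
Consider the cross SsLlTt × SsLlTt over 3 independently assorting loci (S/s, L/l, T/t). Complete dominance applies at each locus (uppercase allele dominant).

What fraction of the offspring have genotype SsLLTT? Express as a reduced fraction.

P(SsLLTT) = 1/32

SsLlTt gametes: SLT×1, SLt×1, SlT×1, Slt×1, sLT×1, sLt×1, slT×1, slt×1
SsLlTt gametes: SLT×1, SLt×1, SlT×1, Slt×1, sLT×1, sLt×1, slT×1, slt×1
SsLlTt×SsLlTt grid (8·8=64): SSLLTT=1 SSLLTt=2 SSLLtt=1 SSLlTT=2 SSLlTt=4 SSLltt=2 SSllTT=1 SSllTt=2 SSlltt=1 SsLLTT=2 SsLLTt=4 SsLLtt=2 SsLlTT=4 SsLlTt=8 SsLltt=4 SsllTT=2 SsllTt=4 Sslltt=2 ssLLTT=1 ssLLTt=2 ssLLtt=1 ssLlTT=2 ssLlTt=4 ssLltt=2 ssllTT=1 ssllTt=2 sslltt=1
SsLLTT hits 2/64; gcd=2; 2÷2/64÷2 = 1/32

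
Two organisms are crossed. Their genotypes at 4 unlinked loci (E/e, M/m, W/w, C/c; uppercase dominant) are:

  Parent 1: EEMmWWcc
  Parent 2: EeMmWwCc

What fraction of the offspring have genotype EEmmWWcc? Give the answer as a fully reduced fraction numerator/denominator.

EEMmWWcc gametes: EMWc×8, EmWc×8
EeMmWwCc gametes: EMWC×1, EMWc×1, EMwC×1, EMwc×1, EmWC×1, EmWc×1, EmwC×1, Emwc×1, eMWC×1, eMWc×1, eMwC×1, eMwc×1, emWC×1, emWc×1, emwC×1, emwc×1
EEMmWWcc×EeMmWwCc grid (16·16=256): EEMMWWCc=8 EEMMWWcc=8 EEMMWwCc=8 EEMMWwcc=8 EEMmWWCc=16 EEMmWWcc=16 EEMmWwCc=16 EEMmWwcc=16 EEmmWWCc=8 EEmmWWcc=8 EEmmWwCc=8 EEmmWwcc=8 EeMMWWCc=8 EeMMWWcc=8 EeMMWwCc=8 EeMMWwcc=8 EeMmWWCc=16 EeMmWWcc=16 EeMmWwCc=16 EeMmWwcc=16 EemmWWCc=8 EemmWWcc=8 EemmWwCc=8 EemmWwcc=8
EEmmWWcc hits 8/256; gcd=8; 8÷8/256÷8 = 1/32

P(EEmmWWcc) = 1/32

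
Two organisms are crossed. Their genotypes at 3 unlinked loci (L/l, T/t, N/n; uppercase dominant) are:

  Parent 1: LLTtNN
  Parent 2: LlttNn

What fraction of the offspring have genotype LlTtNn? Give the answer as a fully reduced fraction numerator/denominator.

LLTtNN gametes: LTN×4, LtN×4
LlttNn gametes: LtN×2, Ltn×2, ltN×2, ltn×2
LLTtNN×LlttNn grid (8·8=64): LLTtNN=8 LLTtNn=8 LLttNN=8 LLttNn=8 LlTtNN=8 LlTtNn=8 LlttNN=8 LlttNn=8
LlTtNn hits 8/64; gcd=8; 8÷8/64÷8 = 1/8

P(LlTtNn) = 1/8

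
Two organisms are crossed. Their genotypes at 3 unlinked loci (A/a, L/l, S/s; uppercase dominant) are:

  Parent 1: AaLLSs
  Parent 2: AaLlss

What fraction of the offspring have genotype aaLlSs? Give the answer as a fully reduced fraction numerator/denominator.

P(aaLlSs) = 1/16

AaLLSs gametes: ALS×2, ALs×2, aLS×2, aLs×2
AaLlss gametes: ALs×2, Als×2, aLs×2, als×2
AaLLSs×AaLlss grid (8·8=64): AALLSs=4 AALLss=4 AALlSs=4 AALlss=4 AaLLSs=8 AaLLss=8 AaLlSs=8 AaLlss=8 aaLLSs=4 aaLLss=4 aaLlSs=4 aaLlss=4
aaLlSs hits 4/64; gcd=4; 4÷4/64÷4 = 1/16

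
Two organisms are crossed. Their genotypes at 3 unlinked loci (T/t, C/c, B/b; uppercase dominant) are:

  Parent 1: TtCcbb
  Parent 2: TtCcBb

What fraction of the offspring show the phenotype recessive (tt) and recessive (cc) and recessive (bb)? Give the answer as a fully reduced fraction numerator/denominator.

TtCcbb gametes: TCb×2, Tcb×2, tCb×2, tcb×2
TtCcBb gametes: TCB×1, TCb×1, TcB×1, Tcb×1, tCB×1, tCb×1, tcB×1, tcb×1
TtCcbb×TtCcBb grid (8·8=64): TTCCBb=2 TTCCbb=2 TTCcBb=4 TTCcbb=4 TTccBb=2 TTccbb=2 TtCCBb=4 TtCCbb=4 TtCcBb=8 TtCcbb=8 TtccBb=4 Ttccbb=4 ttCCBb=2 ttCCbb=2 ttCcBb=4 ttCcbb=4 ttccBb=2 ttccbb=2
tt cc bb hits 2/64; gcd=2; 2÷2/64÷2 = 1/32

P(tt cc bb) = 1/32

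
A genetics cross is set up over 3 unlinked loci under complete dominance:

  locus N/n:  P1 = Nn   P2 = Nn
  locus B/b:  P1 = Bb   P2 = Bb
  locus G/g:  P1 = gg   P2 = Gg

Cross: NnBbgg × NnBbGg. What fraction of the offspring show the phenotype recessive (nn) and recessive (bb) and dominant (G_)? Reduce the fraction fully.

P(nn bb G_) = 1/32

NnBbgg gametes: NBg×2, Nbg×2, nBg×2, nbg×2
NnBbGg gametes: NBG×1, NBg×1, NbG×1, Nbg×1, nBG×1, nBg×1, nbG×1, nbg×1
NnBbgg×NnBbGg grid (8·8=64): NNBBGg=2 NNBBgg=2 NNBbGg=4 NNBbgg=4 NNbbGg=2 NNbbgg=2 NnBBGg=4 NnBBgg=4 NnBbGg=8 NnBbgg=8 NnbbGg=4 Nnbbgg=4 nnBBGg=2 nnBBgg=2 nnBbGg=4 nnBbgg=4 nnbbGg=2 nnbbgg=2
nn bb G_ hits 2/64; gcd=2; 2÷2/64÷2 = 1/32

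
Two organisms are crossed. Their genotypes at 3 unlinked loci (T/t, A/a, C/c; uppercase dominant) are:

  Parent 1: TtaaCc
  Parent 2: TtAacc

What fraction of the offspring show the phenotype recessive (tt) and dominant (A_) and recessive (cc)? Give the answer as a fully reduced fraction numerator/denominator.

P(tt A_ cc) = 1/16

TtaaCc gametes: TaC×2, Tac×2, taC×2, tac×2
TtAacc gametes: TAc×2, Tac×2, tAc×2, tac×2
TtaaCc×TtAacc grid (8·8=64): TTAaCc=4 TTAacc=4 TTaaCc=4 TTaacc=4 TtAaCc=8 TtAacc=8 TtaaCc=8 Ttaacc=8 ttAaCc=4 ttAacc=4 ttaaCc=4 ttaacc=4
tt A_ cc hits 4/64; gcd=4; 4÷4/64÷4 = 1/16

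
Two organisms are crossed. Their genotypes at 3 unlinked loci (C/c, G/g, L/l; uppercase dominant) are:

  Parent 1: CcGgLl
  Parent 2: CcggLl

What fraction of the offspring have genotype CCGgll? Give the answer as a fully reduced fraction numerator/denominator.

P(CCGgll) = 1/32

CcGgLl gametes: CGL×1, CGl×1, CgL×1, Cgl×1, cGL×1, cGl×1, cgL×1, cgl×1
CcggLl gametes: CgL×2, Cgl×2, cgL×2, cgl×2
CcGgLl×CcggLl grid (8·8=64): CCGgLL=2 CCGgLl=4 CCGgll=2 CCggLL=2 CCggLl=4 CCggll=2 CcGgLL=4 CcGgLl=8 CcGgll=4 CcggLL=4 CcggLl=8 Ccggll=4 ccGgLL=2 ccGgLl=4 ccGgll=2 ccggLL=2 ccggLl=4 ccggll=2
CCGgll hits 2/64; gcd=2; 2÷2/64÷2 = 1/32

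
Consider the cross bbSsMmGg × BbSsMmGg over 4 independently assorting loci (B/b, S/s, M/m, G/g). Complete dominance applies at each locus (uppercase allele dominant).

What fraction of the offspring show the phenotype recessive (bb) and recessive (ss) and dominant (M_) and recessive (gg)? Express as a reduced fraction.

bbSsMmGg gametes: bSMG×2, bSMg×2, bSmG×2, bSmg×2, bsMG×2, bsMg×2, bsmG×2, bsmg×2
BbSsMmGg gametes: BSMG×1, BSMg×1, BSmG×1, BSmg×1, BsMG×1, BsMg×1, BsmG×1, Bsmg×1, bSMG×1, bSMg×1, bSmG×1, bSmg×1, bsMG×1, bsMg×1, bsmG×1, bsmg×1
bbSsMmGg×BbSsMmGg grid (16·16=256): BbSSMMGG=2 BbSSMMGg=4 BbSSMMgg=2 BbSSMmGG=4 BbSSMmGg=8 BbSSMmgg=4 BbSSmmGG=2 BbSSmmGg=4 BbSSmmgg=2 BbSsMMGG=4 BbSsMMGg=8 BbSsMMgg=4 BbSsMmGG=8 BbSsMmGg=16 BbSsMmgg=8 BbSsmmGG=4 BbSsmmGg=8 BbSsmmgg=4 BbssMMGG=2 BbssMMGg=4 BbssMMgg=2 BbssMmGG=4 BbssMmGg=8 BbssMmgg=4 BbssmmGG=2 BbssmmGg=4 Bbssmmgg=2 bbSSMMGG=2 bbSSMMGg=4 bbSSMMgg=2 bbSSMmGG=4 bbSSMmGg=8 bbSSMmgg=4 bbSSmmGG=2 bbSSmmGg=4 bbSSmmgg=2 bbSsMMGG=4 bbSsMMGg=8 bbSsMMgg=4 bbSsMmGG=8 bbSsMmGg=16 bbSsMmgg=8 bbSsmmGG=4 bbSsmmGg=8 bbSsmmgg=4 bbssMMGG=2 bbssMMGg=4 bbssMMgg=2 bbssMmGG=4 bbssMmGg=8 bbssMmgg=4 bbssmmGG=2 bbssmmGg=4 bbssmmgg=2
bb ss M_ gg hits 6/256; gcd=2; 6÷2/256÷2 = 3/128

P(bb ss M_ gg) = 3/128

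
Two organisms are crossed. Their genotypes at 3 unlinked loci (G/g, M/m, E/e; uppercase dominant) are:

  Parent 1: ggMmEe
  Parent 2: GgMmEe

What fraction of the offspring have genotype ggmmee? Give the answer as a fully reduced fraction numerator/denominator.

P(ggmmee) = 1/32

ggMmEe gametes: gME×2, gMe×2, gmE×2, gme×2
GgMmEe gametes: GME×1, GMe×1, GmE×1, Gme×1, gME×1, gMe×1, gmE×1, gme×1
ggMmEe×GgMmEe grid (8·8=64): GgMMEE=2 GgMMEe=4 GgMMee=2 GgMmEE=4 GgMmEe=8 GgMmee=4 GgmmEE=2 GgmmEe=4 Ggmmee=2 ggMMEE=2 ggMMEe=4 ggMMee=2 ggMmEE=4 ggMmEe=8 ggMmee=4 ggmmEE=2 ggmmEe=4 ggmmee=2
ggmmee hits 2/64; gcd=2; 2÷2/64÷2 = 1/32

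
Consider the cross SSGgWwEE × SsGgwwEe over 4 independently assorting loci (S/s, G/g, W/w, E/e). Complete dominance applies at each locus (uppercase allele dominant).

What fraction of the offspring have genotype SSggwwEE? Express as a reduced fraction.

P(SSggwwEE) = 1/32

SSGgWwEE gametes: SGWE×4, SGwE×4, SgWE×4, SgwE×4
SsGgwwEe gametes: SGwE×2, SGwe×2, SgwE×2, Sgwe×2, sGwE×2, sGwe×2, sgwE×2, sgwe×2
SSGgWwEE×SsGgwwEe grid (16·16=256): SSGGWwEE=8 SSGGWwEe=8 SSGGwwEE=8 SSGGwwEe=8 SSGgWwEE=16 SSGgWwEe=16 SSGgwwEE=16 SSGgwwEe=16 SSggWwEE=8 SSggWwEe=8 SSggwwEE=8 SSggwwEe=8 SsGGWwEE=8 SsGGWwEe=8 SsGGwwEE=8 SsGGwwEe=8 SsGgWwEE=16 SsGgWwEe=16 SsGgwwEE=16 SsGgwwEe=16 SsggWwEE=8 SsggWwEe=8 SsggwwEE=8 SsggwwEe=8
SSggwwEE hits 8/256; gcd=8; 8÷8/256÷8 = 1/32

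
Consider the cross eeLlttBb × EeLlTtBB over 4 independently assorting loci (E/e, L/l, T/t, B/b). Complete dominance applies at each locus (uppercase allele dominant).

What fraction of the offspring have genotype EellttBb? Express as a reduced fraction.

eeLlttBb gametes: eLtB×4, eLtb×4, eltB×4, eltb×4
EeLlTtBB gametes: ELTB×2, ELtB×2, ElTB×2, EltB×2, eLTB×2, eLtB×2, elTB×2, eltB×2
eeLlttBb×EeLlTtBB grid (16·16=256): EeLLTtBB=8 EeLLTtBb=8 EeLLttBB=8 EeLLttBb=8 EeLlTtBB=16 EeLlTtBb=16 EeLlttBB=16 EeLlttBb=16 EellTtBB=8 EellTtBb=8 EellttBB=8 EellttBb=8 eeLLTtBB=8 eeLLTtBb=8 eeLLttBB=8 eeLLttBb=8 eeLlTtBB=16 eeLlTtBb=16 eeLlttBB=16 eeLlttBb=16 eellTtBB=8 eellTtBb=8 eellttBB=8 eellttBb=8
EellttBb hits 8/256; gcd=8; 8÷8/256÷8 = 1/32

P(EellttBb) = 1/32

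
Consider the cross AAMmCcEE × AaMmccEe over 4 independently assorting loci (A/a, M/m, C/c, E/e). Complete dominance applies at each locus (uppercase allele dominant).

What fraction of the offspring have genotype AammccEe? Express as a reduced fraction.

AAMmCcEE gametes: AMCE×4, AMcE×4, AmCE×4, AmcE×4
AaMmccEe gametes: AMcE×2, AMce×2, AmcE×2, Amce×2, aMcE×2, aMce×2, amcE×2, amce×2
AAMmCcEE×AaMmccEe grid (16·16=256): AAMMCcEE=8 AAMMCcEe=8 AAMMccEE=8 AAMMccEe=8 AAMmCcEE=16 AAMmCcEe=16 AAMmccEE=16 AAMmccEe=16 AAmmCcEE=8 AAmmCcEe=8 AAmmccEE=8 AAmmccEe=8 AaMMCcEE=8 AaMMCcEe=8 AaMMccEE=8 AaMMccEe=8 AaMmCcEE=16 AaMmCcEe=16 AaMmccEE=16 AaMmccEe=16 AammCcEE=8 AammCcEe=8 AammccEE=8 AammccEe=8
AammccEe hits 8/256; gcd=8; 8÷8/256÷8 = 1/32

P(AammccEe) = 1/32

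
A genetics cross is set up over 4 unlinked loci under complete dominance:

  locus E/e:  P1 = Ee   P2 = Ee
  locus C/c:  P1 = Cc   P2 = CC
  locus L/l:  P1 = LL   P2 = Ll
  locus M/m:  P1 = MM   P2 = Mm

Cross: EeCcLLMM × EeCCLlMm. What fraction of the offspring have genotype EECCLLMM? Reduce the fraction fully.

EeCcLLMM gametes: ECLM×4, EcLM×4, eCLM×4, ecLM×4
EeCCLlMm gametes: ECLM×2, ECLm×2, EClM×2, EClm×2, eCLM×2, eCLm×2, eClM×2, eClm×2
EeCcLLMM×EeCCLlMm grid (16·16=256): EECCLLMM=8 EECCLLMm=8 EECCLlMM=8 EECCLlMm=8 EECcLLMM=8 EECcLLMm=8 EECcLlMM=8 EECcLlMm=8 EeCCLLMM=16 EeCCLLMm=16 EeCCLlMM=16 EeCCLlMm=16 EeCcLLMM=16 EeCcLLMm=16 EeCcLlMM=16 EeCcLlMm=16 eeCCLLMM=8 eeCCLLMm=8 eeCCLlMM=8 eeCCLlMm=8 eeCcLLMM=8 eeCcLLMm=8 eeCcLlMM=8 eeCcLlMm=8
EECCLLMM hits 8/256; gcd=8; 8÷8/256÷8 = 1/32

P(EECCLLMM) = 1/32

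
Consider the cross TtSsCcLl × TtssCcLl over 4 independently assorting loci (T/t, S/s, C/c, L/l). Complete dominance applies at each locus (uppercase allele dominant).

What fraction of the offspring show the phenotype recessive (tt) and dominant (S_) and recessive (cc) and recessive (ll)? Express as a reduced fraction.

TtSsCcLl gametes: TSCL×1, TSCl×1, TScL×1, TScl×1, TsCL×1, TsCl×1, TscL×1, Tscl×1, tSCL×1, tSCl×1, tScL×1, tScl×1, tsCL×1, tsCl×1, tscL×1, tscl×1
TtssCcLl gametes: TsCL×2, TsCl×2, TscL×2, Tscl×2, tsCL×2, tsCl×2, tscL×2, tscl×2
TtSsCcLl×TtssCcLl grid (16·16=256): TTSsCCLL=2 TTSsCCLl=4 TTSsCCll=2 TTSsCcLL=4 TTSsCcLl=8 TTSsCcll=4 TTSsccLL=2 TTSsccLl=4 TTSsccll=2 TTssCCLL=2 TTssCCLl=4 TTssCCll=2 TTssCcLL=4 TTssCcLl=8 TTssCcll=4 TTssccLL=2 TTssccLl=4 TTssccll=2 TtSsCCLL=4 TtSsCCLl=8 TtSsCCll=4 TtSsCcLL=8 TtSsCcLl=16 TtSsCcll=8 TtSsccLL=4 TtSsccLl=8 TtSsccll=4 TtssCCLL=4 TtssCCLl=8 TtssCCll=4 TtssCcLL=8 TtssCcLl=16 TtssCcll=8 TtssccLL=4 TtssccLl=8 Ttssccll=4 ttSsCCLL=2 ttSsCCLl=4 ttSsCCll=2 ttSsCcLL=4 ttSsCcLl=8 ttSsCcll=4 ttSsccLL=2 ttSsccLl=4 ttSsccll=2 ttssCCLL=2 ttssCCLl=4 ttssCCll=2 ttssCcLL=4 ttssCcLl=8 ttssCcll=4 ttssccLL=2 ttssccLl=4 ttssccll=2
tt S_ cc ll hits 2/256; gcd=2; 2÷2/256÷2 = 1/128

P(tt S_ cc ll) = 1/128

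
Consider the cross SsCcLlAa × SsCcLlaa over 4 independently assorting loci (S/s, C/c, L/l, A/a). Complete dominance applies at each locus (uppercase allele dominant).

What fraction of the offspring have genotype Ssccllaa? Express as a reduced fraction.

SsCcLlAa gametes: SCLA×1, SCLa×1, SClA×1, SCla×1, ScLA×1, ScLa×1, SclA×1, Scla×1, sCLA×1, sCLa×1, sClA×1, sCla×1, scLA×1, scLa×1, sclA×1, scla×1
SsCcLlaa gametes: SCLa×2, SCla×2, ScLa×2, Scla×2, sCLa×2, sCla×2, scLa×2, scla×2
SsCcLlAa×SsCcLlaa grid (16·16=256): SSCCLLAa=2 SSCCLLaa=2 SSCCLlAa=4 SSCCLlaa=4 SSCCllAa=2 SSCCllaa=2 SSCcLLAa=4 SSCcLLaa=4 SSCcLlAa=8 SSCcLlaa=8 SSCcllAa=4 SSCcllaa=4 SSccLLAa=2 SSccLLaa=2 SSccLlAa=4 SSccLlaa=4 SSccllAa=2 SSccllaa=2 SsCCLLAa=4 SsCCLLaa=4 SsCCLlAa=8 SsCCLlaa=8 SsCCllAa=4 SsCCllaa=4 SsCcLLAa=8 SsCcLLaa=8 SsCcLlAa=16 SsCcLlaa=16 SsCcllAa=8 SsCcllaa=8 SsccLLAa=4 SsccLLaa=4 SsccLlAa=8 SsccLlaa=8 SsccllAa=4 Ssccllaa=4 ssCCLLAa=2 ssCCLLaa=2 ssCCLlAa=4 ssCCLlaa=4 ssCCllAa=2 ssCCllaa=2 ssCcLLAa=4 ssCcLLaa=4 ssCcLlAa=8 ssCcLlaa=8 ssCcllAa=4 ssCcllaa=4 ssccLLAa=2 ssccLLaa=2 ssccLlAa=4 ssccLlaa=4 ssccllAa=2 ssccllaa=2
Ssccllaa hits 4/256; gcd=4; 4÷4/256÷4 = 1/64

P(Ssccllaa) = 1/64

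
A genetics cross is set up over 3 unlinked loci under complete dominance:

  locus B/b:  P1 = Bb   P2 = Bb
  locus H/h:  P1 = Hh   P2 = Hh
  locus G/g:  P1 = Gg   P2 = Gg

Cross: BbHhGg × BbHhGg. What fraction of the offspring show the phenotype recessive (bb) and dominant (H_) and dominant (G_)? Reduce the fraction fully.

BbHhGg gametes: BHG×1, BHg×1, BhG×1, Bhg×1, bHG×1, bHg×1, bhG×1, bhg×1
BbHhGg gametes: BHG×1, BHg×1, BhG×1, Bhg×1, bHG×1, bHg×1, bhG×1, bhg×1
BbHhGg×BbHhGg grid (8·8=64): BBHHGG=1 BBHHGg=2 BBHHgg=1 BBHhGG=2 BBHhGg=4 BBHhgg=2 BBhhGG=1 BBhhGg=2 BBhhgg=1 BbHHGG=2 BbHHGg=4 BbHHgg=2 BbHhGG=4 BbHhGg=8 BbHhgg=4 BbhhGG=2 BbhhGg=4 Bbhhgg=2 bbHHGG=1 bbHHGg=2 bbHHgg=1 bbHhGG=2 bbHhGg=4 bbHhgg=2 bbhhGG=1 bbhhGg=2 bbhhgg=1
bb H_ G_ hits 9/64; gcd=1; 9÷1/64÷1 = 9/64

P(bb H_ G_) = 9/64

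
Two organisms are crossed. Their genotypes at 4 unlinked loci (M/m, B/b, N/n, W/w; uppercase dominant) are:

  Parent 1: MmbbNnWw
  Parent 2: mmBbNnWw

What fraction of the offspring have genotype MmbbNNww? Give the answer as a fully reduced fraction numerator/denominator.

P(MmbbNNww) = 1/64

MmbbNnWw gametes: MbNW×2, MbNw×2, MbnW×2, Mbnw×2, mbNW×2, mbNw×2, mbnW×2, mbnw×2
mmBbNnWw gametes: mBNW×2, mBNw×2, mBnW×2, mBnw×2, mbNW×2, mbNw×2, mbnW×2, mbnw×2
MmbbNnWw×mmBbNnWw grid (16·16=256): MmBbNNWW=4 MmBbNNWw=8 MmBbNNww=4 MmBbNnWW=8 MmBbNnWw=16 MmBbNnww=8 MmBbnnWW=4 MmBbnnWw=8 MmBbnnww=4 MmbbNNWW=4 MmbbNNWw=8 MmbbNNww=4 MmbbNnWW=8 MmbbNnWw=16 MmbbNnww=8 MmbbnnWW=4 MmbbnnWw=8 Mmbbnnww=4 mmBbNNWW=4 mmBbNNWw=8 mmBbNNww=4 mmBbNnWW=8 mmBbNnWw=16 mmBbNnww=8 mmBbnnWW=4 mmBbnnWw=8 mmBbnnww=4 mmbbNNWW=4 mmbbNNWw=8 mmbbNNww=4 mmbbNnWW=8 mmbbNnWw=16 mmbbNnww=8 mmbbnnWW=4 mmbbnnWw=8 mmbbnnww=4
MmbbNNww hits 4/256; gcd=4; 4÷4/256÷4 = 1/64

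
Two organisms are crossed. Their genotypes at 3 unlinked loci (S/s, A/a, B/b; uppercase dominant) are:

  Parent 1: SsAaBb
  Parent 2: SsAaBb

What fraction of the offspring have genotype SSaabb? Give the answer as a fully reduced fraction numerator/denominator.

P(SSaabb) = 1/64

SsAaBb gametes: SAB×1, SAb×1, SaB×1, Sab×1, sAB×1, sAb×1, saB×1, sab×1
SsAaBb gametes: SAB×1, SAb×1, SaB×1, Sab×1, sAB×1, sAb×1, saB×1, sab×1
SsAaBb×SsAaBb grid (8·8=64): SSAABB=1 SSAABb=2 SSAAbb=1 SSAaBB=2 SSAaBb=4 SSAabb=2 SSaaBB=1 SSaaBb=2 SSaabb=1 SsAABB=2 SsAABb=4 SsAAbb=2 SsAaBB=4 SsAaBb=8 SsAabb=4 SsaaBB=2 SsaaBb=4 Ssaabb=2 ssAABB=1 ssAABb=2 ssAAbb=1 ssAaBB=2 ssAaBb=4 ssAabb=2 ssaaBB=1 ssaaBb=2 ssaabb=1
SSaabb hits 1/64; gcd=1; 1÷1/64÷1 = 1/64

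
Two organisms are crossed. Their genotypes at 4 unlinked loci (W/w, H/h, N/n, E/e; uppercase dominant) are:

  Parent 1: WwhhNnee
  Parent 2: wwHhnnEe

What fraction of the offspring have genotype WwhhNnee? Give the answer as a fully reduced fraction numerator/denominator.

WwhhNnee gametes: WhNe×4, Whne×4, whNe×4, whne×4
wwHhnnEe gametes: wHnE×4, wHne×4, whnE×4, whne×4
WwhhNnee×wwHhnnEe grid (16·16=256): WwHhNnEe=16 WwHhNnee=16 WwHhnnEe=16 WwHhnnee=16 WwhhNnEe=16 WwhhNnee=16 WwhhnnEe=16 Wwhhnnee=16 wwHhNnEe=16 wwHhNnee=16 wwHhnnEe=16 wwHhnnee=16 wwhhNnEe=16 wwhhNnee=16 wwhhnnEe=16 wwhhnnee=16
WwhhNnee hits 16/256; gcd=16; 16÷16/256÷16 = 1/16

P(WwhhNnee) = 1/16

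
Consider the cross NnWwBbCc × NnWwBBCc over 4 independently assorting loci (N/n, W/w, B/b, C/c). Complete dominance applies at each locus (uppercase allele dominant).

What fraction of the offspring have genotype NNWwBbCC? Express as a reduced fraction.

P(NNWwBbCC) = 1/64

NnWwBbCc gametes: NWBC×1, NWBc×1, NWbC×1, NWbc×1, NwBC×1, NwBc×1, NwbC×1, Nwbc×1, nWBC×1, nWBc×1, nWbC×1, nWbc×1, nwBC×1, nwBc×1, nwbC×1, nwbc×1
NnWwBBCc gametes: NWBC×2, NWBc×2, NwBC×2, NwBc×2, nWBC×2, nWBc×2, nwBC×2, nwBc×2
NnWwBbCc×NnWwBBCc grid (16·16=256): NNWWBBCC=2 NNWWBBCc=4 NNWWBBcc=2 NNWWBbCC=2 NNWWBbCc=4 NNWWBbcc=2 NNWwBBCC=4 NNWwBBCc=8 NNWwBBcc=4 NNWwBbCC=4 NNWwBbCc=8 NNWwBbcc=4 NNwwBBCC=2 NNwwBBCc=4 NNwwBBcc=2 NNwwBbCC=2 NNwwBbCc=4 NNwwBbcc=2 NnWWBBCC=4 NnWWBBCc=8 NnWWBBcc=4 NnWWBbCC=4 NnWWBbCc=8 NnWWBbcc=4 NnWwBBCC=8 NnWwBBCc=16 NnWwBBcc=8 NnWwBbCC=8 NnWwBbCc=16 NnWwBbcc=8 NnwwBBCC=4 NnwwBBCc=8 NnwwBBcc=4 NnwwBbCC=4 NnwwBbCc=8 NnwwBbcc=4 nnWWBBCC=2 nnWWBBCc=4 nnWWBBcc=2 nnWWBbCC=2 nnWWBbCc=4 nnWWBbcc=2 nnWwBBCC=4 nnWwBBCc=8 nnWwBBcc=4 nnWwBbCC=4 nnWwBbCc=8 nnWwBbcc=4 nnwwBBCC=2 nnwwBBCc=4 nnwwBBcc=2 nnwwBbCC=2 nnwwBbCc=4 nnwwBbcc=2
NNWwBbCC hits 4/256; gcd=4; 4÷4/256÷4 = 1/64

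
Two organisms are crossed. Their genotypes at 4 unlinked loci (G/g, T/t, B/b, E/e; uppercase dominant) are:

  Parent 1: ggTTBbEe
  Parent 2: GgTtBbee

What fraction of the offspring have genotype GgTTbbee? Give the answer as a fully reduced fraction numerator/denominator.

ggTTBbEe gametes: gTBE×4, gTBe×4, gTbE×4, gTbe×4
GgTtBbee gametes: GTBe×2, GTbe×2, GtBe×2, Gtbe×2, gTBe×2, gTbe×2, gtBe×2, gtbe×2
ggTTBbEe×GgTtBbee grid (16·16=256): GgTTBBEe=8 GgTTBBee=8 GgTTBbEe=16 GgTTBbee=16 GgTTbbEe=8 GgTTbbee=8 GgTtBBEe=8 GgTtBBee=8 GgTtBbEe=16 GgTtBbee=16 GgTtbbEe=8 GgTtbbee=8 ggTTBBEe=8 ggTTBBee=8 ggTTBbEe=16 ggTTBbee=16 ggTTbbEe=8 ggTTbbee=8 ggTtBBEe=8 ggTtBBee=8 ggTtBbEe=16 ggTtBbee=16 ggTtbbEe=8 ggTtbbee=8
GgTTbbee hits 8/256; gcd=8; 8÷8/256÷8 = 1/32

P(GgTTbbee) = 1/32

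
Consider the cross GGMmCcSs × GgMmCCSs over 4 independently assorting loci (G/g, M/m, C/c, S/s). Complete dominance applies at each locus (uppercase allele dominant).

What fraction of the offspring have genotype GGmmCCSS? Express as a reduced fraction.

P(GGmmCCSS) = 1/64

GGMmCcSs gametes: GMCS×2, GMCs×2, GMcS×2, GMcs×2, GmCS×2, GmCs×2, GmcS×2, Gmcs×2
GgMmCCSs gametes: GMCS×2, GMCs×2, GmCS×2, GmCs×2, gMCS×2, gMCs×2, gmCS×2, gmCs×2
GGMmCcSs×GgMmCCSs grid (16·16=256): GGMMCCSS=4 GGMMCCSs=8 GGMMCCss=4 GGMMCcSS=4 GGMMCcSs=8 GGMMCcss=4 GGMmCCSS=8 GGMmCCSs=16 GGMmCCss=8 GGMmCcSS=8 GGMmCcSs=16 GGMmCcss=8 GGmmCCSS=4 GGmmCCSs=8 GGmmCCss=4 GGmmCcSS=4 GGmmCcSs=8 GGmmCcss=4 GgMMCCSS=4 GgMMCCSs=8 GgMMCCss=4 GgMMCcSS=4 GgMMCcSs=8 GgMMCcss=4 GgMmCCSS=8 GgMmCCSs=16 GgMmCCss=8 GgMmCcSS=8 GgMmCcSs=16 GgMmCcss=8 GgmmCCSS=4 GgmmCCSs=8 GgmmCCss=4 GgmmCcSS=4 GgmmCcSs=8 GgmmCcss=4
GGmmCCSS hits 4/256; gcd=4; 4÷4/256÷4 = 1/64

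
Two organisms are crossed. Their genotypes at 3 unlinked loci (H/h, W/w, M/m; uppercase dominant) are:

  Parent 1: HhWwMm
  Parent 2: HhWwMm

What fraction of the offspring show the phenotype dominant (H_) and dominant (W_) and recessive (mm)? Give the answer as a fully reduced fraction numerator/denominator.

HhWwMm gametes: HWM×1, HWm×1, HwM×1, Hwm×1, hWM×1, hWm×1, hwM×1, hwm×1
HhWwMm gametes: HWM×1, HWm×1, HwM×1, Hwm×1, hWM×1, hWm×1, hwM×1, hwm×1
HhWwMm×HhWwMm grid (8·8=64): HHWWMM=1 HHWWMm=2 HHWWmm=1 HHWwMM=2 HHWwMm=4 HHWwmm=2 HHwwMM=1 HHwwMm=2 HHwwmm=1 HhWWMM=2 HhWWMm=4 HhWWmm=2 HhWwMM=4 HhWwMm=8 HhWwmm=4 HhwwMM=2 HhwwMm=4 Hhwwmm=2 hhWWMM=1 hhWWMm=2 hhWWmm=1 hhWwMM=2 hhWwMm=4 hhWwmm=2 hhwwMM=1 hhwwMm=2 hhwwmm=1
H_ W_ mm hits 9/64; gcd=1; 9÷1/64÷1 = 9/64

P(H_ W_ mm) = 9/64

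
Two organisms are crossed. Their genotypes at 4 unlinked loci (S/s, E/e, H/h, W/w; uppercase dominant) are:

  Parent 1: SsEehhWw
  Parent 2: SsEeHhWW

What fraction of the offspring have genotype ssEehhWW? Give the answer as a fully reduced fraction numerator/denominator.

SsEehhWw gametes: SEhW×2, SEhw×2, SehW×2, Sehw×2, sEhW×2, sEhw×2, sehW×2, sehw×2
SsEeHhWW gametes: SEHW×2, SEhW×2, SeHW×2, SehW×2, sEHW×2, sEhW×2, seHW×2, sehW×2
SsEehhWw×SsEeHhWW grid (16·16=256): SSEEHhWW=4 SSEEHhWw=4 SSEEhhWW=4 SSEEhhWw=4 SSEeHhWW=8 SSEeHhWw=8 SSEehhWW=8 SSEehhWw=8 SSeeHhWW=4 SSeeHhWw=4 SSeehhWW=4 SSeehhWw=4 SsEEHhWW=8 SsEEHhWw=8 SsEEhhWW=8 SsEEhhWw=8 SsEeHhWW=16 SsEeHhWw=16 SsEehhWW=16 SsEehhWw=16 SseeHhWW=8 SseeHhWw=8 SseehhWW=8 SseehhWw=8 ssEEHhWW=4 ssEEHhWw=4 ssEEhhWW=4 ssEEhhWw=4 ssEeHhWW=8 ssEeHhWw=8 ssEehhWW=8 ssEehhWw=8 sseeHhWW=4 sseeHhWw=4 sseehhWW=4 sseehhWw=4
ssEehhWW hits 8/256; gcd=8; 8÷8/256÷8 = 1/32

P(ssEehhWW) = 1/32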